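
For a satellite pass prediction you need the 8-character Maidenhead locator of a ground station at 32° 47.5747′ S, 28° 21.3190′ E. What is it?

KF47ee29

Shift to the Maidenhead origin (180°W, 90°S): lon 208.35532, lat 57.20709.
Field (20°×10°, letters A–R): lon ⌊208.35532/20⌋ = 10 → K; lat ⌊57.20709/10⌋ = 5 → F.
Square (2°×1°, digits 0–9): lon ⌊8.35532/2⌋ = 4; lat ⌊7.20709/1⌋ = 7.
Subsquare (5′×2.5′, letters a–x): lon ⌊0.35532/0.0833333⌋ = 4 → e; lat ⌊0.20709/0.0416667⌋ = 4 → e.
Extended square (30″×15″, digits 0–9): lon ⌊0.02198/0.00833333⌋ = 2; lat ⌊0.04042/0.00416667⌋ = 9.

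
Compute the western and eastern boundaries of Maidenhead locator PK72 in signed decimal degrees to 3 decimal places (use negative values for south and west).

134.000, 136.000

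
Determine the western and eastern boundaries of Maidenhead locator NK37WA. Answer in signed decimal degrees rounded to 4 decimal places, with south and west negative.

87.8333, 87.9167

Field N=13, K=10: +13·20° lon, +10·10° lat → SW at lon 80°, lat 10°.
Square 3, 7: +3·2° lon, +7·1° lat → SW at lon 86°, lat 17°.
Subsquare w=22, a=0: +22·0.0833333° lon, +0·0.0416667° lat → SW at lon 87.8333°, lat 17°.
Cell spans 0.0833333° lon × 0.0416667° lat.
west 87.8333, east 87.9167.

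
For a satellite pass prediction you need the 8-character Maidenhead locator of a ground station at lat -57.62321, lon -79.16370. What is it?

Shift to the Maidenhead origin (180°W, 90°S): lon 100.83630, lat 32.37679.
Field: lon ⌊100.83630/20⌋ = 5 → F; lat ⌊32.37679/10⌋ = 3 → D.
Square: lon ⌊0.83630/2⌋ = 0; lat ⌊2.37679/1⌋ = 2.
Subsquare: lon ⌊0.83630/0.0833333⌋ = 10 → k; lat ⌊0.37679/0.0416667⌋ = 9 → j.
Extended square: lon ⌊0.00297/0.00833333⌋ = 0; lat ⌊0.00179/0.00416667⌋ = 0.

FD02kj00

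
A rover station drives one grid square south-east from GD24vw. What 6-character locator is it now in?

Longitude subsquare v = 21; +1 → 22 = w.
Latitude subsquare w = 22; −1 → 21 = v.

GD24wv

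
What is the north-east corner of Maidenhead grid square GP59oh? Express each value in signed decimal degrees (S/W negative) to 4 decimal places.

Field G=6, P=15: +6·20° lon, +15·10° lat → SW at lon -60°, lat 60°.
Square 5, 9: +5·2° lon, +9·1° lat → SW at lon -50°, lat 69°.
Subsquare o=14, h=7: +14·0.0833333° lon, +7·0.0416667° lat → SW at lon -48.8333°, lat 69.2917°.
Cell spans 0.0833333° lon × 0.0416667° lat. NE corner is SW corner plus one full cell.
latitude 69.3333, longitude -48.7500.

69.3333, -48.7500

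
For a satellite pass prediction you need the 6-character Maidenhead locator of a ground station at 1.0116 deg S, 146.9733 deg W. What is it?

BI68mx

Add 180° to longitude and 90° to latitude: 33.0267, 88.9884.
Field: lon ⌊33.0267/20⌋ = 1 → B; lat ⌊88.9884/10⌋ = 8 → I.
Square: lon ⌊13.0267/2⌋ = 6; lat ⌊8.9884/1⌋ = 8.
Subsquare: lon ⌊1.0267/0.0833333⌋ = 12 → m; lat ⌊0.9884/0.0416667⌋ = 23 → x.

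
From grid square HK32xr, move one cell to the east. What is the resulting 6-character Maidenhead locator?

HK42ar

Longitude subsquare x = 23; +1 → 24, wraps to 0 = a, carry into square.
Longitude square 3; +1 → 4.
The latitude characters are unchanged.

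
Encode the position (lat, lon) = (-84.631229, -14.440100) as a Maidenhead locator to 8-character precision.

IA25si78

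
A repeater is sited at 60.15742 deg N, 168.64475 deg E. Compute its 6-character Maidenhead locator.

RP40hd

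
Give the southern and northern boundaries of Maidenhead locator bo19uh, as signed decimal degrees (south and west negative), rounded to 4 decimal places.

Field B=1, O=14: +1·20° lon, +14·10° lat → SW at lon -160°, lat 50°.
Square 1, 9: +1·2° lon, +9·1° lat → SW at lon -158°, lat 59°.
Subsquare u=20, h=7: +20·0.0833333° lon, +7·0.0416667° lat → SW at lon -156.333°, lat 59.2917°.
Cell spans 0.0833333° lon × 0.0416667° lat.
south 59.2917, north 59.3333.

59.2917, 59.3333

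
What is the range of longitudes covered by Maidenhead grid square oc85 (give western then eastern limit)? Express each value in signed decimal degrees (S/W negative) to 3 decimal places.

Field O=14, C=2: +14·20° lon, +2·10° lat → SW at lon 100°, lat -70°.
Square 8, 5: +8·2° lon, +5·1° lat → SW at lon 116°, lat -65°.
Cell spans 2° lon × 1° lat.
west 116.000, east 118.000.

116.000, 118.000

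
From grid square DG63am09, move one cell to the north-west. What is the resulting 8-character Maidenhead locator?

DG53xn90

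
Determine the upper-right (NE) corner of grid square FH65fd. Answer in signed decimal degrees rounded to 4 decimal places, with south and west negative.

-14.8333, -67.5000

Field F=5, H=7: +5·20° lon, +7·10° lat → SW at lon -80°, lat -20°.
Square 6, 5: +6·2° lon, +5·1° lat → SW at lon -68°, lat -15°.
Subsquare f=5, d=3: +5·0.0833333° lon, +3·0.0416667° lat → SW at lon -67.5833°, lat -14.875°.
Cell spans 0.0833333° lon × 0.0416667° lat. NE corner is SW corner plus one full cell.
latitude -14.8333, longitude -67.5000.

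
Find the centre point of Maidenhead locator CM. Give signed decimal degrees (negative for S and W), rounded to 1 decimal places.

35.0, -130.0

Field C=2, M=12: +2·20° lon, +12·10° lat → SW at lon -140°, lat 30°.
Cell spans 20° lon × 10° lat. Centre is SW corner plus half of each.
latitude 35.0, longitude -130.0.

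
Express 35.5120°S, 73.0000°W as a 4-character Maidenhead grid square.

FF34

Offset from 180°W / 90°S: lon 107.00°, lat 54.49°.
Field: lon ⌊107.00/20⌋ = 5 → F; lat ⌊54.49/10⌋ = 5 → F.
Square: lon ⌊7.00/2⌋ = 3; lat ⌊4.49/1⌋ = 4.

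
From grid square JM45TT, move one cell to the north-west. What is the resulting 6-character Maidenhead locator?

JM45su

Longitude subsquare t = 19; −1 → 18 = s.
Latitude subsquare t = 19; +1 → 20 = u.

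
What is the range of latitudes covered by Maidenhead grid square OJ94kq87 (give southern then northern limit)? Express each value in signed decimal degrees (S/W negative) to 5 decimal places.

4.69583, 4.70000

Field O=14, J=9: +14·20° lon, +9·10° lat → SW at lon 100°, lat 0°.
Square 9, 4: +9·2° lon, +4·1° lat → SW at lon 118°, lat 4°.
Subsquare k=10, q=16: +10·0.0833333° lon, +16·0.0416667° lat → SW at lon 118.833°, lat 4.66667°.
Extended square 8, 7: +8·0.00833333° lon, +7·0.00416667° lat → SW at lon 118.9°, lat 4.69583°.
Cell spans 0.00833333° lon × 0.00416667° lat.
south 4.69583, north 4.70000.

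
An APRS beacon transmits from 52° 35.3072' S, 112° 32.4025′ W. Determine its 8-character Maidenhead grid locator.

DD37rj58

Shift to the Maidenhead origin (180°W, 90°S): lon 67.45996, lat 37.41155.
Field: lon ⌊67.45996/20⌋ = 3 → D; lat ⌊37.41155/10⌋ = 3 → D.
Square: lon ⌊7.45996/2⌋ = 3; lat ⌊7.41155/1⌋ = 7.
Subsquare: lon ⌊1.45996/0.0833333⌋ = 17 → r; lat ⌊0.41155/0.0416667⌋ = 9 → j.
Extended square: lon ⌊0.04329/0.00833333⌋ = 5; lat ⌊0.03655/0.00416667⌋ = 8.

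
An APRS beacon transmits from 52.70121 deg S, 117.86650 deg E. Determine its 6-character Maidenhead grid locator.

OD87wh

Shift to the Maidenhead origin (180°W, 90°S): lon 297.8665, lat 37.2988.
Field (20°×10°, letters A–R): lon ⌊297.8665/20⌋ = 14 → O; lat ⌊37.2988/10⌋ = 3 → D.
Square (2°×1°, digits 0–9): lon ⌊17.8665/2⌋ = 8; lat ⌊7.2988/1⌋ = 7.
Subsquare (5′×2.5′, letters a–x): lon ⌊1.8665/0.0833333⌋ = 22 → w; lat ⌊0.2988/0.0416667⌋ = 7 → h.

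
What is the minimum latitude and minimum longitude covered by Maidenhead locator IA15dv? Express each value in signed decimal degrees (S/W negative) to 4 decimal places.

-84.1250, -17.7500

Field I=8, A=0: +8·20° lon, +0·10° lat → SW at lon -20°, lat -90°.
Square 1, 5: +1·2° lon, +5·1° lat → SW at lon -18°, lat -85°.
Subsquare d=3, v=21: +3·0.0833333° lon, +21·0.0416667° lat → SW at lon -17.75°, lat -84.125°.
latitude -84.1250, longitude -17.7500.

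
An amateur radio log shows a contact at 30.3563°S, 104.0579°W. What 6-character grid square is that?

DF79xp

Shift to the Maidenhead origin (180°W, 90°S): lon 75.9421, lat 59.6437.
Field: lon ⌊75.9421/20⌋ = 3 → D; lat ⌊59.6437/10⌋ = 5 → F.
Square: lon ⌊15.9421/2⌋ = 7; lat ⌊9.6437/1⌋ = 9.
Subsquare: lon ⌊1.9421/0.0833333⌋ = 23 → x; lat ⌊0.6437/0.0416667⌋ = 15 → p.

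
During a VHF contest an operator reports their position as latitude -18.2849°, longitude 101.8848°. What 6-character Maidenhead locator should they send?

Offset from 180°W / 90°S: lon 281.8848°, lat 71.7151°.
Field: lon ⌊281.8848/20⌋ = 14 → O; lat ⌊71.7151/10⌋ = 7 → H.
Square: lon ⌊1.8848/2⌋ = 0; lat ⌊1.7151/1⌋ = 1.
Subsquare: lon ⌊1.8848/0.0833333⌋ = 22 → w; lat ⌊0.7151/0.0416667⌋ = 17 → r.

OH01wr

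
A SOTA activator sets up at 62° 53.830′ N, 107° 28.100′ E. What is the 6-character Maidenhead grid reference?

Shift to the Maidenhead origin (180°W, 90°S): lon 287.4683, lat 152.8972.
Field: 287.4683/20 → 14 → O, 152.8972/10 → 15 → P; chars OP.
Square: 7.4683/2 → 3, 2.8972/1 → 2; chars 32.
Subsquare: 1.4683/0.0833333 → 17 → r, 0.8972/0.0416667 → 21 → v; chars rv.

OP32rv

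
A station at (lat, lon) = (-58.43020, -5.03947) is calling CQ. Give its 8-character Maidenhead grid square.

ID71ln56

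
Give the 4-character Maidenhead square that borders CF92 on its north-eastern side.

Longitude square 9; +1 → 10, wraps to 0, carry into field.
Longitude field C = 2; +1 → 3 = D.
Latitude square 2; +1 → 3.

DF03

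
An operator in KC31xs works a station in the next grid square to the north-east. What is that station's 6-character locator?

Longitude subsquare x = 23; +1 → 24, wraps to 0 = a, carry into square.
Longitude square 3; +1 → 4.
Latitude subsquare s = 18; +1 → 19 = t.

KC41at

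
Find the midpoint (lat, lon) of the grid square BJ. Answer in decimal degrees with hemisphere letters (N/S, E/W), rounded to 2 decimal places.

5.00° N, 150.00° W

Field B=1, J=9: +1·20° lon, +9·10° lat → SW at lon -160°, lat 0°.
Cell spans 20° lon × 10° lat. Centre is SW corner plus half of each.
latitude 5.00° N, longitude 150.00° W.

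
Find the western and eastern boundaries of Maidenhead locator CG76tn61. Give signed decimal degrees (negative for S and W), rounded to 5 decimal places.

-124.36667, -124.35833

Field C=2, G=6: +2·20° lon, +6·10° lat → SW at lon -140°, lat -30°.
Square 7, 6: +7·2° lon, +6·1° lat → SW at lon -126°, lat -24°.
Subsquare t=19, n=13: +19·0.0833333° lon, +13·0.0416667° lat → SW at lon -124.417°, lat -23.4583°.
Extended square 6, 1: +6·0.00833333° lon, +1·0.00416667° lat → SW at lon -124.367°, lat -23.4542°.
Cell spans 0.00833333° lon × 0.00416667° lat.
west -124.36667, east -124.35833.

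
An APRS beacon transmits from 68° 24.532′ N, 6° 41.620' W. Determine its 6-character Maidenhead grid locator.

IP68pj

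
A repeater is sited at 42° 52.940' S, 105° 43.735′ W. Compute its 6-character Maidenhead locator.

Offset from 180°W / 90°S: lon 74.2711°, lat 47.1177°.
Field: lon ⌊74.2711/20⌋ = 3 → D; lat ⌊47.1177/10⌋ = 4 → E.
Square: lon ⌊14.2711/2⌋ = 7; lat ⌊7.1177/1⌋ = 7.
Subsquare: lon ⌊0.2711/0.0833333⌋ = 3 → d; lat ⌊0.1177/0.0416667⌋ = 2 → c.

DE77dc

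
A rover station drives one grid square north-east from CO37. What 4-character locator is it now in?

CO48

Longitude square 3; +1 → 4.
Latitude square 7; +1 → 8.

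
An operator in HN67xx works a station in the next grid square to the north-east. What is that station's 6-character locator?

HN78aa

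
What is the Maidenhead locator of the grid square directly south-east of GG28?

Longitude square 2; +1 → 3.
Latitude square 8; −1 → 7.

GG37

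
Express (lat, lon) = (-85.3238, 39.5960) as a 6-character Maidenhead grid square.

KA94tq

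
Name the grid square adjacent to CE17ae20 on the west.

CE17ae10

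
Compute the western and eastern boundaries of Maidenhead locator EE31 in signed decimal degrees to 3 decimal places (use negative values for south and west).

Field E=4, E=4: +4·20° lon, +4·10° lat → SW at lon -100°, lat -50°.
Square 3, 1: +3·2° lon, +1·1° lat → SW at lon -94°, lat -49°.
Cell spans 2° lon × 1° lat.
west -94.000, east -92.000.

-94.000, -92.000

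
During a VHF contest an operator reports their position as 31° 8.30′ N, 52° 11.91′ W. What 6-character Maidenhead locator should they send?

GM31vd

Add 180° to longitude and 90° to latitude: 127.8015, 121.1383.
Field (20°×10°, letters A–R): lon ⌊127.8015/20⌋ = 6 → G; lat ⌊121.1383/10⌋ = 12 → M.
Square (2°×1°, digits 0–9): lon ⌊7.8015/2⌋ = 3; lat ⌊1.1383/1⌋ = 1.
Subsquare (5′×2.5′, letters a–x): lon ⌊1.8015/0.0833333⌋ = 21 → v; lat ⌊0.1383/0.0416667⌋ = 3 → d.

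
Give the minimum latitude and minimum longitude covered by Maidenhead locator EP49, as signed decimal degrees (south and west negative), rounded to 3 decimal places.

69.000, -92.000

Field E=4, P=15: +4·20° lon, +15·10° lat → SW at lon -100°, lat 60°.
Square 4, 9: +4·2° lon, +9·1° lat → SW at lon -92°, lat 69°.
latitude 69.000, longitude -92.000.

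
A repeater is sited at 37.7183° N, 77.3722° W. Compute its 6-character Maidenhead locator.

Offset from 180°W / 90°S: lon 102.6278°, lat 127.7183°.
Field: 102.6278/20 → 5 → F, 127.7183/10 → 12 → M; chars FM.
Square: 2.6278/2 → 1, 7.7183/1 → 7; chars 17.
Subsquare: 0.6278/0.0833333 → 7 → h, 0.7183/0.0416667 → 17 → r; chars hr.

FM17hr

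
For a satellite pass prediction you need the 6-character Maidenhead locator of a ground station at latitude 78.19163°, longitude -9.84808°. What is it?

Add 180° to longitude and 90° to latitude: 170.1519, 168.1916.
Field: 170.1519/20 → 8 → I, 168.1916/10 → 16 → Q; chars IQ.
Square: 10.1519/2 → 5, 8.1916/1 → 8; chars 58.
Subsquare: 0.1519/0.0833333 → 1 → b, 0.1916/0.0416667 → 4 → e; chars be.

IQ58be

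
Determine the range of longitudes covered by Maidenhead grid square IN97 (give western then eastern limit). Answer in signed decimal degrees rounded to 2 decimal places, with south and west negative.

-2.00, 0.00

Field I=8, N=13: +8·20° lon, +13·10° lat → SW at lon -20°, lat 40°.
Square 9, 7: +9·2° lon, +7·1° lat → SW at lon -2°, lat 47°.
Cell spans 2° lon × 1° lat.
west -2.00, east 0.00.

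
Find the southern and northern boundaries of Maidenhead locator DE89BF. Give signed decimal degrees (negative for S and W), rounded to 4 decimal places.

-40.7917, -40.7500

Field D=3, E=4: +3·20° lon, +4·10° lat → SW at lon -120°, lat -50°.
Square 8, 9: +8·2° lon, +9·1° lat → SW at lon -104°, lat -41°.
Subsquare b=1, f=5: +1·0.0833333° lon, +5·0.0416667° lat → SW at lon -103.917°, lat -40.7917°.
Cell spans 0.0833333° lon × 0.0416667° lat.
south -40.7917, north -40.7500.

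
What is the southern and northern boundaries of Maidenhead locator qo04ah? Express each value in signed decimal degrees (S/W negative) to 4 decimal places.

54.2917, 54.3333

Field Q=16, O=14: +16·20° lon, +14·10° lat → SW at lon 140°, lat 50°.
Square 0, 4: +0·2° lon, +4·1° lat → SW at lon 140°, lat 54°.
Subsquare a=0, h=7: +0·0.0833333° lon, +7·0.0416667° lat → SW at lon 140°, lat 54.2917°.
Cell spans 0.0833333° lon × 0.0416667° lat.
south 54.2917, north 54.3333.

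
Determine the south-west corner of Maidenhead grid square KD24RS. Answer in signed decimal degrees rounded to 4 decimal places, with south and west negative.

Field K=10, D=3: +10·20° lon, +3·10° lat → SW at lon 20°, lat -60°.
Square 2, 4: +2·2° lon, +4·1° lat → SW at lon 24°, lat -56°.
Subsquare r=17, s=18: +17·0.0833333° lon, +18·0.0416667° lat → SW at lon 25.4167°, lat -55.25°.
latitude -55.2500, longitude 25.4167.

-55.2500, 25.4167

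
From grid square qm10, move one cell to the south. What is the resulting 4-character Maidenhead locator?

Latitude square 0; −1 → -1, wraps to 9, carry into field.
Latitude field M = 12; −1 → 11 = L.
The longitude characters are unchanged.

QL19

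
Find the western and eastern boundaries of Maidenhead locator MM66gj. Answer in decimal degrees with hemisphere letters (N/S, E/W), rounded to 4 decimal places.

Field M=12, M=12: +12·20° lon, +12·10° lat → SW at lon 60°, lat 30°.
Square 6, 6: +6·2° lon, +6·1° lat → SW at lon 72°, lat 36°.
Subsquare g=6, j=9: +6·0.0833333° lon, +9·0.0416667° lat → SW at lon 72.5°, lat 36.375°.
Cell spans 0.0833333° lon × 0.0416667° lat.
west 72.5000° E, east 72.5833° E.

72.5000° E, 72.5833° E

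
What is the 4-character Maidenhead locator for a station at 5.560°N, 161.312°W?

AJ95

Shift to the Maidenhead origin (180°W, 90°S): lon 18.69, lat 95.56.
Field: 18.69/20 → 0 → A, 95.56/10 → 9 → J; chars AJ.
Square: 18.69/2 → 9, 5.56/1 → 5; chars 95.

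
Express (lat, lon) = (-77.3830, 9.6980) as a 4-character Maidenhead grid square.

JB42

Offset from 180°W / 90°S: lon 189.70°, lat 12.62°.
Field: 189.70/20 → 9 → J, 12.62/10 → 1 → B; chars JB.
Square: 9.70/2 → 4, 2.62/1 → 2; chars 42.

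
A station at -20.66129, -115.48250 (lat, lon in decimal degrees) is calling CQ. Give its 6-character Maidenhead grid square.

Add 180° to longitude and 90° to latitude: 64.5175, 69.3387.
Field: 64.5175/20 → 3 → D, 69.3387/10 → 6 → G; chars DG.
Square: 4.5175/2 → 2, 9.3387/1 → 9; chars 29.
Subsquare: 0.5175/0.0833333 → 6 → g, 0.3387/0.0416667 → 8 → i; chars gi.

DG29gi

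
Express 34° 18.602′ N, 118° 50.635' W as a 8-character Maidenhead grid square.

DM04nh84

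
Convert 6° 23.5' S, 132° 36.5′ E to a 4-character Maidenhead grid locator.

PI63

Offset from 180°W / 90°S: lon 312.61°, lat 83.61°.
Field: lon ⌊312.61/20⌋ = 15 → P; lat ⌊83.61/10⌋ = 8 → I.
Square: lon ⌊12.61/2⌋ = 6; lat ⌊3.61/1⌋ = 3.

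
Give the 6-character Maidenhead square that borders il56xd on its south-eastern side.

IL66ac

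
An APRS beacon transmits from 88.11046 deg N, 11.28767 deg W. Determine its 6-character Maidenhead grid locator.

IR48ic

Shift to the Maidenhead origin (180°W, 90°S): lon 168.7123, lat 178.1105.
Field: lon ⌊168.7123/20⌋ = 8 → I; lat ⌊178.1105/10⌋ = 17 → R.
Square: lon ⌊8.7123/2⌋ = 4; lat ⌊8.1105/1⌋ = 8.
Subsquare: lon ⌊0.7123/0.0833333⌋ = 8 → i; lat ⌊0.1105/0.0416667⌋ = 2 → c.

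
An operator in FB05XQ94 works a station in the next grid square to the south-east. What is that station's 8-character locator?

Longitude extended square 9; +1 → 10, wraps to 0, carry into subsquare.
Longitude subsquare x = 23; +1 → 24, wraps to 0 = a, carry into square.
Longitude square 0; +1 → 1.
Latitude extended square 4; −1 → 3.

FB15aq03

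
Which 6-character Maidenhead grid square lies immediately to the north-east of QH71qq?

Longitude subsquare q = 16; +1 → 17 = r.
Latitude subsquare q = 16; +1 → 17 = r.

QH71rr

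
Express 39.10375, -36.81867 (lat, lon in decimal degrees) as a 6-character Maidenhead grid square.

HM19oc

Shift to the Maidenhead origin (180°W, 90°S): lon 143.1813, lat 129.1037.
Field: lon ⌊143.1813/20⌋ = 7 → H; lat ⌊129.1037/10⌋ = 12 → M.
Square: lon ⌊3.1813/2⌋ = 1; lat ⌊9.1037/1⌋ = 9.
Subsquare: lon ⌊1.1813/0.0833333⌋ = 14 → o; lat ⌊0.1037/0.0416667⌋ = 2 → c.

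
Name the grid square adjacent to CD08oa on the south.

CD07ox

Latitude subsquare a = 0; −1 → -1, wraps to 23 = x, carry into square.
Latitude square 8; −1 → 7.
The longitude characters are unchanged.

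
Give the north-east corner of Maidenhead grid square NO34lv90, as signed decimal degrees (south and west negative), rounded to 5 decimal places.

Field N=13, O=14: +13·20° lon, +14·10° lat → SW at lon 80°, lat 50°.
Square 3, 4: +3·2° lon, +4·1° lat → SW at lon 86°, lat 54°.
Subsquare l=11, v=21: +11·0.0833333° lon, +21·0.0416667° lat → SW at lon 86.9167°, lat 54.875°.
Extended square 9, 0: +9·0.00833333° lon, +0·0.00416667° lat → SW at lon 86.9917°, lat 54.875°.
Cell spans 0.00833333° lon × 0.00416667° lat. NE corner is SW corner plus one full cell.
latitude 54.87917, longitude 87.00000.

54.87917, 87.00000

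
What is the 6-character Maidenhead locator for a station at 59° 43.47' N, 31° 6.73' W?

Shift to the Maidenhead origin (180°W, 90°S): lon 148.8878, lat 149.7245.
Field: lon ⌊148.8878/20⌋ = 7 → H; lat ⌊149.7245/10⌋ = 14 → O.
Square: lon ⌊8.8878/2⌋ = 4; lat ⌊9.7245/1⌋ = 9.
Subsquare: lon ⌊0.8878/0.0833333⌋ = 10 → k; lat ⌊0.7245/0.0416667⌋ = 17 → r.

HO49kr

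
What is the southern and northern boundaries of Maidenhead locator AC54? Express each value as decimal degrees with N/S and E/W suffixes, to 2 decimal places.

Field A=0, C=2: +0·20° lon, +2·10° lat → SW at lon -180°, lat -70°.
Square 5, 4: +5·2° lon, +4·1° lat → SW at lon -170°, lat -66°.
Cell spans 2° lon × 1° lat.
south 66.00° S, north 65.00° S.

66.00° S, 65.00° S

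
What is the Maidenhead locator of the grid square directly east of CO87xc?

Longitude subsquare x = 23; +1 → 24, wraps to 0 = a, carry into square.
Longitude square 8; +1 → 9.
The latitude characters are unchanged.

CO97ac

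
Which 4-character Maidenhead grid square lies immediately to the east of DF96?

Longitude square 9; +1 → 10, wraps to 0, carry into field.
Longitude field D = 3; +1 → 4 = E.
The latitude characters are unchanged.

EF06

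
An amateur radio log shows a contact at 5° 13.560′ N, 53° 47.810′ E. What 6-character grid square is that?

Add 180° to longitude and 90° to latitude: 233.7968, 95.2260.
Field: 233.7968/20 → 11 → L, 95.2260/10 → 9 → J; chars LJ.
Square: 13.7968/2 → 6, 5.2260/1 → 5; chars 65.
Subsquare: 1.7968/0.0833333 → 21 → v, 0.2260/0.0416667 → 5 → f; chars vf.

LJ65vf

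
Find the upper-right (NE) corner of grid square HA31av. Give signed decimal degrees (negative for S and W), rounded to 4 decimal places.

Field H=7, A=0: +7·20° lon, +0·10° lat → SW at lon -40°, lat -90°.
Square 3, 1: +3·2° lon, +1·1° lat → SW at lon -34°, lat -89°.
Subsquare a=0, v=21: +0·0.0833333° lon, +21·0.0416667° lat → SW at lon -34°, lat -88.125°.
Cell spans 0.0833333° lon × 0.0416667° lat. NE corner is SW corner plus one full cell.
latitude -88.0833, longitude -33.9167.

-88.0833, -33.9167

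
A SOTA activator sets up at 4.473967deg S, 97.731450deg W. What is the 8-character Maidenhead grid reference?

EI15dm26

Shift to the Maidenhead origin (180°W, 90°S): lon 82.26855, lat 85.52603.
Field: 82.26855/20 → 4 → E, 85.52603/10 → 8 → I; chars EI.
Square: 2.26855/2 → 1, 5.52603/1 → 5; chars 15.
Subsquare: 0.26855/0.0833333 → 3 → d, 0.52603/0.0416667 → 12 → m; chars dm.
Extended square: 0.01855/0.00833333 → 2, 0.02603/0.00416667 → 6; chars 26.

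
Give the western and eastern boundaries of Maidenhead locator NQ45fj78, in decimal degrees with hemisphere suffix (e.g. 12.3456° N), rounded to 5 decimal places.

88.47500° E, 88.48333° E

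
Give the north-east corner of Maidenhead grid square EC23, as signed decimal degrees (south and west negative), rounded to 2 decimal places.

Field E=4, C=2: +4·20° lon, +2·10° lat → SW at lon -100°, lat -70°.
Square 2, 3: +2·2° lon, +3·1° lat → SW at lon -96°, lat -67°.
Cell spans 2° lon × 1° lat. NE corner is SW corner plus one full cell.
latitude -66.00, longitude -94.00.

-66.00, -94.00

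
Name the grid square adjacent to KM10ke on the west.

KM10je

Longitude subsquare k = 10; −1 → 9 = j.
The latitude characters are unchanged.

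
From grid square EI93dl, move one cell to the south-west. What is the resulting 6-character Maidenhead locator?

EI93ck

Longitude subsquare d = 3; −1 → 2 = c.
Latitude subsquare l = 11; −1 → 10 = k.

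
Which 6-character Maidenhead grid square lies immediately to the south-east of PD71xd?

Longitude subsquare x = 23; +1 → 24, wraps to 0 = a, carry into square.
Longitude square 7; +1 → 8.
Latitude subsquare d = 3; −1 → 2 = c.

PD81ac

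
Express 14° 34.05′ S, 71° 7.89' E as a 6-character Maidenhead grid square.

Add 180° to longitude and 90° to latitude: 251.1315, 75.4325.
Field: lon ⌊251.1315/20⌋ = 12 → M; lat ⌊75.4325/10⌋ = 7 → H.
Square: lon ⌊11.1315/2⌋ = 5; lat ⌊5.4325/1⌋ = 5.
Subsquare: lon ⌊1.1315/0.0833333⌋ = 13 → n; lat ⌊0.4325/0.0416667⌋ = 10 → k.

MH55nk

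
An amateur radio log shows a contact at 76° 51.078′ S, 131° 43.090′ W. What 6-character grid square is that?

Offset from 180°W / 90°S: lon 48.2818°, lat 13.1487°.
Field: lon ⌊48.2818/20⌋ = 2 → C; lat ⌊13.1487/10⌋ = 1 → B.
Square: lon ⌊8.2818/2⌋ = 4; lat ⌊3.1487/1⌋ = 3.
Subsquare: lon ⌊0.2818/0.0833333⌋ = 3 → d; lat ⌊0.1487/0.0416667⌋ = 3 → d.

CB43dd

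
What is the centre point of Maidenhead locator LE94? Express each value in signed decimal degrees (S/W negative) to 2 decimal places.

Field L=11, E=4: +11·20° lon, +4·10° lat → SW at lon 40°, lat -50°.
Square 9, 4: +9·2° lon, +4·1° lat → SW at lon 58°, lat -46°.
Cell spans 2° lon × 1° lat. Centre is SW corner plus half of each.
latitude -45.50, longitude 59.00.

-45.50, 59.00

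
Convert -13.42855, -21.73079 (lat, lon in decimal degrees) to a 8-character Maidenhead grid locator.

HH96dn27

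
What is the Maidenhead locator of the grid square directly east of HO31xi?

Longitude subsquare x = 23; +1 → 24, wraps to 0 = a, carry into square.
Longitude square 3; +1 → 4.
The latitude characters are unchanged.

HO41ai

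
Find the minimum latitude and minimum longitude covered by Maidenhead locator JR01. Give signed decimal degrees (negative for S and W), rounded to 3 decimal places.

Field J=9, R=17: +9·20° lon, +17·10° lat → SW at lon 0°, lat 80°.
Square 0, 1: +0·2° lon, +1·1° lat → SW at lon 0°, lat 81°.
latitude 81.000, longitude 0.000.

81.000, 0.000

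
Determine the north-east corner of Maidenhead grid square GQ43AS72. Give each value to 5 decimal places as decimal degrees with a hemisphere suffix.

73.76250° N, 51.93333° W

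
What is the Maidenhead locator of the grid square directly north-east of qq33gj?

Longitude subsquare g = 6; +1 → 7 = h.
Latitude subsquare j = 9; +1 → 10 = k.

QQ33hk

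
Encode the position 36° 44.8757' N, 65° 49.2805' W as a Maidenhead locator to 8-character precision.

FM76cr19

Shift to the Maidenhead origin (180°W, 90°S): lon 114.17866, lat 126.74793.
Field: 114.17866/20 → 5 → F, 126.74793/10 → 12 → M; chars FM.
Square: 14.17866/2 → 7, 6.74793/1 → 6; chars 76.
Subsquare: 0.17866/0.0833333 → 2 → c, 0.74793/0.0416667 → 17 → r; chars cr.
Extended square: 0.01199/0.00833333 → 1, 0.03960/0.00416667 → 9; chars 19.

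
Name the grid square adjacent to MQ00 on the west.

LQ90

Longitude square 0; −1 → -1, wraps to 9, carry into field.
Longitude field M = 12; −1 → 11 = L.
The latitude characters are unchanged.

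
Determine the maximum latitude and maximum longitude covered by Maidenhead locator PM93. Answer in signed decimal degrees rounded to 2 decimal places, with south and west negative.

34.00, 140.00

Field P=15, M=12: +15·20° lon, +12·10° lat → SW at lon 120°, lat 30°.
Square 9, 3: +9·2° lon, +3·1° lat → SW at lon 138°, lat 33°.
Cell spans 2° lon × 1° lat. NE corner is SW corner plus one full cell.
latitude 34.00, longitude 140.00.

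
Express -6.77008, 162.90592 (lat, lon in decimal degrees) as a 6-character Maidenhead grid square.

RI13kf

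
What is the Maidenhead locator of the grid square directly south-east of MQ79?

Longitude square 7; +1 → 8.
Latitude square 9; −1 → 8.

MQ88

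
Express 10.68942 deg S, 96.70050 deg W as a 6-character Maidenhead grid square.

EH19ph

Shift to the Maidenhead origin (180°W, 90°S): lon 83.2995, lat 79.3106.
Field: lon ⌊83.2995/20⌋ = 4 → E; lat ⌊79.3106/10⌋ = 7 → H.
Square: lon ⌊3.2995/2⌋ = 1; lat ⌊9.3106/1⌋ = 9.
Subsquare: lon ⌊1.2995/0.0833333⌋ = 15 → p; lat ⌊0.3106/0.0416667⌋ = 7 → h.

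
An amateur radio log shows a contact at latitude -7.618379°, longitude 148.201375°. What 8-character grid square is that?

QI42cj41

Shift to the Maidenhead origin (180°W, 90°S): lon 328.20137, lat 82.38162.
Field: lon ⌊328.20137/20⌋ = 16 → Q; lat ⌊82.38162/10⌋ = 8 → I.
Square: lon ⌊8.20137/2⌋ = 4; lat ⌊2.38162/1⌋ = 2.
Subsquare: lon ⌊0.20137/0.0833333⌋ = 2 → c; lat ⌊0.38162/0.0416667⌋ = 9 → j.
Extended square: lon ⌊0.03471/0.00833333⌋ = 4; lat ⌊0.00662/0.00416667⌋ = 1.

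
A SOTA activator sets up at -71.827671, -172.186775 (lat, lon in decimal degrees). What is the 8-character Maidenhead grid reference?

AB38ve71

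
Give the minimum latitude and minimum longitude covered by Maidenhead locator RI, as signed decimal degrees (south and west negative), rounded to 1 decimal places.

Field R=17, I=8: +17·20° lon, +8·10° lat → SW at lon 160°, lat -10°.
latitude -10.0, longitude 160.0.

-10.0, 160.0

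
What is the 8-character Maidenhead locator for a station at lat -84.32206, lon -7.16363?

IA65kq02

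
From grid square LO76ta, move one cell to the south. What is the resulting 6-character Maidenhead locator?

LO75tx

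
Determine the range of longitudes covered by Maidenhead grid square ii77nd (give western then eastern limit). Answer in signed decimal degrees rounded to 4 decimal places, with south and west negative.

-4.9167, -4.8333

Field I=8, I=8: +8·20° lon, +8·10° lat → SW at lon -20°, lat -10°.
Square 7, 7: +7·2° lon, +7·1° lat → SW at lon -6°, lat -3°.
Subsquare n=13, d=3: +13·0.0833333° lon, +3·0.0416667° lat → SW at lon -4.91667°, lat -2.875°.
Cell spans 0.0833333° lon × 0.0416667° lat.
west -4.9167, east -4.8333.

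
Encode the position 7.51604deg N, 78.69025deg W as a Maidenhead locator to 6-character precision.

Offset from 180°W / 90°S: lon 101.3097°, lat 97.5160°.
Field: 101.3097/20 → 5 → F, 97.5160/10 → 9 → J; chars FJ.
Square: 1.3097/2 → 0, 7.5160/1 → 7; chars 07.
Subsquare: 1.3097/0.0833333 → 15 → p, 0.5160/0.0416667 → 12 → m; chars pm.

FJ07pm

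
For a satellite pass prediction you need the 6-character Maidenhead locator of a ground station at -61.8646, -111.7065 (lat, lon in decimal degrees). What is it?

Shift to the Maidenhead origin (180°W, 90°S): lon 68.2935, lat 28.1354.
Field: lon ⌊68.2935/20⌋ = 3 → D; lat ⌊28.1354/10⌋ = 2 → C.
Square: lon ⌊8.2935/2⌋ = 4; lat ⌊8.1354/1⌋ = 8.
Subsquare: lon ⌊0.2935/0.0833333⌋ = 3 → d; lat ⌊0.1354/0.0416667⌋ = 3 → d.

DC48dd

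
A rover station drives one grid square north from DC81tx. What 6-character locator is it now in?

Latitude subsquare x = 23; +1 → 24, wraps to 0 = a, carry into square.
Latitude square 1; +1 → 2.
The longitude characters are unchanged.

DC82ta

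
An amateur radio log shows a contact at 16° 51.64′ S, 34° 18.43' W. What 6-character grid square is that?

Offset from 180°W / 90°S: lon 145.6928°, lat 73.1393°.
Field (20°×10°, letters A–R): lon ⌊145.6928/20⌋ = 7 → H; lat ⌊73.1393/10⌋ = 7 → H.
Square (2°×1°, digits 0–9): lon ⌊5.6928/2⌋ = 2; lat ⌊3.1393/1⌋ = 3.
Subsquare (5′×2.5′, letters a–x): lon ⌊1.6928/0.0833333⌋ = 20 → u; lat ⌊0.1393/0.0416667⌋ = 3 → d.

HH23ud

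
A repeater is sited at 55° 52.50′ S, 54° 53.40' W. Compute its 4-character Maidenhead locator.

Offset from 180°W / 90°S: lon 125.11°, lat 34.12°.
Field: 125.11/20 → 6 → G, 34.12/10 → 3 → D; chars GD.
Square: 5.11/2 → 2, 4.12/1 → 4; chars 24.

GD24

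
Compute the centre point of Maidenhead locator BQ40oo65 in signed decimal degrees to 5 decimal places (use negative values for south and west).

70.60625, -150.77917

Field B=1, Q=16: +1·20° lon, +16·10° lat → SW at lon -160°, lat 70°.
Square 4, 0: +4·2° lon, +0·1° lat → SW at lon -152°, lat 70°.
Subsquare o=14, o=14: +14·0.0833333° lon, +14·0.0416667° lat → SW at lon -150.833°, lat 70.5833°.
Extended square 6, 5: +6·0.00833333° lon, +5·0.00416667° lat → SW at lon -150.783°, lat 70.6042°.
Cell spans 0.00833333° lon × 0.00416667° lat. Centre is SW corner plus half of each.
latitude 70.60625, longitude -150.77917.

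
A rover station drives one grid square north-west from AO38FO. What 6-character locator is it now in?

Longitude subsquare f = 5; −1 → 4 = e.
Latitude subsquare o = 14; +1 → 15 = p.

AO38ep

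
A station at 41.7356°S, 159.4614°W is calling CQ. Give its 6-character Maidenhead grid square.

BE08gg

Shift to the Maidenhead origin (180°W, 90°S): lon 20.5386, lat 48.2644.
Field: 20.5386/20 → 1 → B, 48.2644/10 → 4 → E; chars BE.
Square: 0.5386/2 → 0, 8.2644/1 → 8; chars 08.
Subsquare: 0.5386/0.0833333 → 6 → g, 0.2644/0.0416667 → 6 → g; chars gg.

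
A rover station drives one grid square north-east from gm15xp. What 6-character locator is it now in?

GM25aq

Longitude subsquare x = 23; +1 → 24, wraps to 0 = a, carry into square.
Longitude square 1; +1 → 2.
Latitude subsquare p = 15; +1 → 16 = q.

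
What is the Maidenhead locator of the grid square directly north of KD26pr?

Latitude subsquare r = 17; +1 → 18 = s.
The longitude characters are unchanged.

KD26ps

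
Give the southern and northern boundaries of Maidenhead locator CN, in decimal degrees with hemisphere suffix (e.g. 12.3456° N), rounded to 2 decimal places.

Field C=2, N=13: +2·20° lon, +13·10° lat → SW at lon -140°, lat 40°.
Cell spans 20° lon × 10° lat.
south 40.00° N, north 50.00° N.

40.00° N, 50.00° N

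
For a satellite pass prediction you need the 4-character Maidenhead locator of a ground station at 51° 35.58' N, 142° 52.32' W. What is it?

Offset from 180°W / 90°S: lon 37.13°, lat 141.59°.
Field: lon ⌊37.13/20⌋ = 1 → B; lat ⌊141.59/10⌋ = 14 → O.
Square: lon ⌊17.13/2⌋ = 8; lat ⌊1.59/1⌋ = 1.

BO81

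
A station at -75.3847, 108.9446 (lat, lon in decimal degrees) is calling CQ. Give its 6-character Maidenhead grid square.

OB44lo

Shift to the Maidenhead origin (180°W, 90°S): lon 288.9446, lat 14.6153.
Field (20°×10°, letters A–R): lon ⌊288.9446/20⌋ = 14 → O; lat ⌊14.6153/10⌋ = 1 → B.
Square (2°×1°, digits 0–9): lon ⌊8.9446/2⌋ = 4; lat ⌊4.6153/1⌋ = 4.
Subsquare (5′×2.5′, letters a–x): lon ⌊0.9446/0.0833333⌋ = 11 → l; lat ⌊0.6153/0.0416667⌋ = 14 → o.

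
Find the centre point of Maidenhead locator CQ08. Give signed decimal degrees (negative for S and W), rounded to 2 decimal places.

78.50, -139.00

Field C=2, Q=16: +2·20° lon, +16·10° lat → SW at lon -140°, lat 70°.
Square 0, 8: +0·2° lon, +8·1° lat → SW at lon -140°, lat 78°.
Cell spans 2° lon × 1° lat. Centre is SW corner plus half of each.
latitude 78.50, longitude -139.00.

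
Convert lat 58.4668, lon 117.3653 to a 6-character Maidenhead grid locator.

OO88ql

Add 180° to longitude and 90° to latitude: 297.3653, 148.4668.
Field: lon ⌊297.3653/20⌋ = 14 → O; lat ⌊148.4668/10⌋ = 14 → O.
Square: lon ⌊17.3653/2⌋ = 8; lat ⌊8.4668/1⌋ = 8.
Subsquare: lon ⌊1.3653/0.0833333⌋ = 16 → q; lat ⌊0.4668/0.0416667⌋ = 11 → l.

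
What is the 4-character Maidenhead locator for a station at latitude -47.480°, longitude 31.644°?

KE52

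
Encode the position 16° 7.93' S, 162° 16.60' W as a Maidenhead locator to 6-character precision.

Shift to the Maidenhead origin (180°W, 90°S): lon 17.7233, lat 73.8678.
Field: lon ⌊17.7233/20⌋ = 0 → A; lat ⌊73.8678/10⌋ = 7 → H.
Square: lon ⌊17.7233/2⌋ = 8; lat ⌊3.8678/1⌋ = 3.
Subsquare: lon ⌊1.7233/0.0833333⌋ = 20 → u; lat ⌊0.8678/0.0416667⌋ = 20 → u.

AH83uu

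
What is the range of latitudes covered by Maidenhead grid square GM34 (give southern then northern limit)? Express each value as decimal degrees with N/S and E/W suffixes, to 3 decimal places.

34.000° N, 35.000° N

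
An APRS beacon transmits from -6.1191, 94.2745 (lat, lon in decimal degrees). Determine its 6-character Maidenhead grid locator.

NI73dv

Add 180° to longitude and 90° to latitude: 274.2745, 83.8809.
Field: 274.2745/20 → 13 → N, 83.8809/10 → 8 → I; chars NI.
Square: 14.2745/2 → 7, 3.8809/1 → 3; chars 73.
Subsquare: 0.2745/0.0833333 → 3 → d, 0.8809/0.0416667 → 21 → v; chars dv.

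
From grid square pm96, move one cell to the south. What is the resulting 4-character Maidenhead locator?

PM95

Latitude square 6; −1 → 5.
The longitude characters are unchanged.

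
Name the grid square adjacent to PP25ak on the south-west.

Longitude subsquare a = 0; −1 → -1, wraps to 23 = x, carry into square.
Longitude square 2; −1 → 1.
Latitude subsquare k = 10; −1 → 9 = j.

PP15xj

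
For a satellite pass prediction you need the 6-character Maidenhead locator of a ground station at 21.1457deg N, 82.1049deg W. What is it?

EL81wd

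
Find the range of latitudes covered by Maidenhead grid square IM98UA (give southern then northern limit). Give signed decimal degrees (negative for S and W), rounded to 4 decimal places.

38.0000, 38.0417

Field I=8, M=12: +8·20° lon, +12·10° lat → SW at lon -20°, lat 30°.
Square 9, 8: +9·2° lon, +8·1° lat → SW at lon -2°, lat 38°.
Subsquare u=20, a=0: +20·0.0833333° lon, +0·0.0416667° lat → SW at lon -0.333333°, lat 38°.
Cell spans 0.0833333° lon × 0.0416667° lat.
south 38.0000, north 38.0417.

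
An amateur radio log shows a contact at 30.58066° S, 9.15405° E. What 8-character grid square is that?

Offset from 180°W / 90°S: lon 189.15405°, lat 59.41934°.
Field (20°×10°, letters A–R): lon ⌊189.15405/20⌋ = 9 → J; lat ⌊59.41934/10⌋ = 5 → F.
Square (2°×1°, digits 0–9): lon ⌊9.15405/2⌋ = 4; lat ⌊9.41934/1⌋ = 9.
Subsquare (5′×2.5′, letters a–x): lon ⌊1.15405/0.0833333⌋ = 13 → n; lat ⌊0.41934/0.0416667⌋ = 10 → k.
Extended square (30″×15″, digits 0–9): lon ⌊0.07072/0.00833333⌋ = 8; lat ⌊0.00267/0.00416667⌋ = 0.

JF49nk80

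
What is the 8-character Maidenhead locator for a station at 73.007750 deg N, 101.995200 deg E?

Add 180° to longitude and 90° to latitude: 281.99520, 163.00775.
Field: 281.99520/20 → 14 → O, 163.00775/10 → 16 → Q; chars OQ.
Square: 1.99520/2 → 0, 3.00775/1 → 3; chars 03.
Subsquare: 1.99520/0.0833333 → 23 → x, 0.00775/0.0416667 → 0 → a; chars xa.
Extended square: 0.07853/0.00833333 → 9, 0.00775/0.00416667 → 1; chars 91.

OQ03xa91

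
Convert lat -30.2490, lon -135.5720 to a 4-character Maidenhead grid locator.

Offset from 180°W / 90°S: lon 44.43°, lat 59.75°.
Field: 44.43/20 → 2 → C, 59.75/10 → 5 → F; chars CF.
Square: 4.43/2 → 2, 9.75/1 → 9; chars 29.

CF29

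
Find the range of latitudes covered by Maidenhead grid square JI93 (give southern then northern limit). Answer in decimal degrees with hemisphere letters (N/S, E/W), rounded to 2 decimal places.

Field J=9, I=8: +9·20° lon, +8·10° lat → SW at lon 0°, lat -10°.
Square 9, 3: +9·2° lon, +3·1° lat → SW at lon 18°, lat -7°.
Cell spans 2° lon × 1° lat.
south 7.00° S, north 6.00° S.

7.00° S, 6.00° S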